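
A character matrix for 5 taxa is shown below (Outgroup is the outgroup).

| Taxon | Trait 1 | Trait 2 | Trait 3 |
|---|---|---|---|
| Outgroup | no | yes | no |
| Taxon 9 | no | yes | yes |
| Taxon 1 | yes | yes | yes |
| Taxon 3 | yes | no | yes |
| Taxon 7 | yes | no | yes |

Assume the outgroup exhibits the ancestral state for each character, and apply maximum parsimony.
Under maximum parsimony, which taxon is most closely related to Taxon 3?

Character polarity is set by the outgroup: the derived state is whichever differs from the outgroup's state, so for Trait 2 the derived state is 'no', and for the remaining characters it is 'yes'.
Trait 1 (derived state 'yes') is shared by Taxon 1, Taxon 3, and Taxon 7 — a synapomorphy uniting that clade.
Trait 2: derived state 'no' in Taxon 3 and Taxon 7 only — synapomorphy for {Taxon 3, Taxon 7}.
All ingroup taxa share the derived state 'yes' for Trait 3; it defines the ingroup but does not resolve relationships within it.
Most parsimonious ingroup topology: (Taxon 9,(Taxon 1,(Taxon 3,Taxon 7))).
Taxon 3 and Taxon 7 form a cherry on this tree, so they are sister taxa.

Taxon 7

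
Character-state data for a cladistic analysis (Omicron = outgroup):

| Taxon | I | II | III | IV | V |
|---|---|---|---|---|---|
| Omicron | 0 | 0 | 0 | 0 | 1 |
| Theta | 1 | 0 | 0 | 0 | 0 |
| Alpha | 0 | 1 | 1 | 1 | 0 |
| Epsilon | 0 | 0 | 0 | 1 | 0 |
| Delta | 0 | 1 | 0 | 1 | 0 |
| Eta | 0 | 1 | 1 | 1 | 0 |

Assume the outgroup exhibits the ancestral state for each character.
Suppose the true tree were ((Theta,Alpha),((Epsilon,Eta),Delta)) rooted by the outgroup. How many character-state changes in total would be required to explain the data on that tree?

9

Map each character onto ((Theta,Alpha),((Epsilon,Eta),Delta)) (rooted by Omicron) and count the minimum state changes it requires (Fitch parsimony):
I: 1; II: 3; III: 2; IV: 2; V: 1.
Total tree length = 9.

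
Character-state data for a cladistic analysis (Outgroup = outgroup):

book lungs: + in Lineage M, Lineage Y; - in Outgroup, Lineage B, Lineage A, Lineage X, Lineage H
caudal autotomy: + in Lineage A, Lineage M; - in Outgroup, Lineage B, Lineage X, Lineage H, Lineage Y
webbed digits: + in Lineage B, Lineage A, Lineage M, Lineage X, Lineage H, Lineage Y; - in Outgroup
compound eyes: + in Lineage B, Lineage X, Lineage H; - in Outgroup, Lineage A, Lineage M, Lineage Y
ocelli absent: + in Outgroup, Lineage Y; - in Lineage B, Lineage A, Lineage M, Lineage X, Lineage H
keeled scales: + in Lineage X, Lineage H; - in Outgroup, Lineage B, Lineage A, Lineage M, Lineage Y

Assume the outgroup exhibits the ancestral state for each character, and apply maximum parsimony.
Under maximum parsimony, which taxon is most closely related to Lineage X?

Lineage H

Character polarity is set by the outgroup: the derived state is whichever differs from the outgroup's state, so for ocelli absent the derived state is '-', and for the remaining characters it is '+'.
book lungs (state '+') occurs in Lineage M and Lineage Y but conflicts with the nesting implied by the other characters — most parsimoniously interpreted as homoplasy.
Only Lineage A and Lineage M show the derived state '+' for caudal autotomy, supporting them as a clade.
webbed digits (derived state '+') is shared by all ingroup taxa — unites the whole ingroup.
Only Lineage B, Lineage H, and Lineage X show the derived state '+' for compound eyes, supporting them as a clade.
Only Lineage A, Lineage B, Lineage H, Lineage M, and Lineage X show the derived state '-' for ocelli absent, supporting them as a clade.
keeled scales (derived state '+') is shared by Lineage H and Lineage X — a synapomorphy uniting that clade.
Most parsimonious ingroup topology: (((Lineage B,(Lineage X,Lineage H)),(Lineage A,Lineage M)),Lineage Y).
Lineage X and Lineage H form a cherry on this tree, so they are sister taxa.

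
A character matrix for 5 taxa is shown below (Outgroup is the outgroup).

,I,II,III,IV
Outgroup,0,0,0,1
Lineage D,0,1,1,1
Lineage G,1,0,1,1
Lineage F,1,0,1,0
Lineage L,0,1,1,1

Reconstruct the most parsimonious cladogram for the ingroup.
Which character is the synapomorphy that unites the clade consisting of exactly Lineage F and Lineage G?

Character polarity is set by the outgroup: the derived state is whichever differs from the outgroup's state, so for IV the derived state is '0', and for the remaining characters it is '1'.
I: derived state '1' in Lineage F and Lineage G only — synapomorphy for {Lineage F, Lineage G}.
II: derived state '1' in Lineage D and Lineage L only — synapomorphy for {Lineage D, Lineage L}.
All ingroup taxa share the derived state '1' for III; it defines the ingroup but does not resolve relationships within it.
IV: derived state '0' in Lineage F only — an autapomorphy, so it tells us nothing about relationships among taxa.
Most parsimonious ingroup topology: ((Lineage D,Lineage L),(Lineage G,Lineage F)).
The clade {Lineage F, Lineage G} is supported by I: its derived state '1' occurs in exactly those taxa and in no other taxon (including the outgroup).

I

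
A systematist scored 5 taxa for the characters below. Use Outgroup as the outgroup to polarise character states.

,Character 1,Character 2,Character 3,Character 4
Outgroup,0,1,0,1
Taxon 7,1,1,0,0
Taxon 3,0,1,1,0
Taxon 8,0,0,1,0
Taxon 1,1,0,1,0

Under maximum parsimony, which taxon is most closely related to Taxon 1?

Taxon 8

Character polarity is set by the outgroup: the derived state is whichever differs from the outgroup's state, so for Character 2, Character 4 the derived state is '0', and for the remaining characters it is '1'.
Character 1 groups Taxon 1 and Taxon 7, which is incompatible with the clades supported by the remaining characters; treating it as convergent (homoplasy) costs fewer steps than any alternative tree.
Character 2 (derived state '0') is shared by Taxon 1 and Taxon 8 — a synapomorphy uniting that clade.
Character 3: derived state '1' in Taxon 1, Taxon 3, and Taxon 8 only — synapomorphy for {Taxon 1, Taxon 3, Taxon 8}.
Character 4 (derived state '0') is shared by all ingroup taxa — unites the whole ingroup.
Most parsimonious ingroup topology: (Taxon 7,(Taxon 3,(Taxon 8,Taxon 1))).
Taxon 1 and Taxon 8 form a cherry on this tree, so they are sister taxa.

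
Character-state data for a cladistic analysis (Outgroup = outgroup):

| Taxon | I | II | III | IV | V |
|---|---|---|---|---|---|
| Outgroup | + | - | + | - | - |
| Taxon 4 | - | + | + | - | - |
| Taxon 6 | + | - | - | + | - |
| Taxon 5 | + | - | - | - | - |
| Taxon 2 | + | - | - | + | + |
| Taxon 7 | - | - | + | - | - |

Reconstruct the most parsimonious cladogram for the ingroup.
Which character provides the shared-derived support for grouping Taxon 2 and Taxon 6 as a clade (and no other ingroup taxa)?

Character polarity is set by the outgroup: the derived state is whichever differs from the outgroup's state, so for I, III the derived state is '-', and for the remaining characters it is '+'.
I (derived state '-') is shared by Taxon 4 and Taxon 7 — a synapomorphy uniting that clade.
II: derived state '+' in Taxon 4 only — an autapomorphy, so it tells us nothing about relationships among taxa.
III: derived state '-' in Taxon 2, Taxon 5, and Taxon 6 only — synapomorphy for {Taxon 2, Taxon 5, Taxon 6}.
Only Taxon 2 and Taxon 6 show the derived state '+' for IV, supporting them as a clade.
V (derived state '+') is unique to Taxon 2 (autapomorphy; uninformative for grouping).
Most parsimonious ingroup topology: ((Taxon 4,Taxon 7),((Taxon 6,Taxon 2),Taxon 5)).
The clade {Taxon 2, Taxon 6} is supported by IV: its derived state '+' occurs in exactly those taxa and in no other taxon (including the outgroup).

IV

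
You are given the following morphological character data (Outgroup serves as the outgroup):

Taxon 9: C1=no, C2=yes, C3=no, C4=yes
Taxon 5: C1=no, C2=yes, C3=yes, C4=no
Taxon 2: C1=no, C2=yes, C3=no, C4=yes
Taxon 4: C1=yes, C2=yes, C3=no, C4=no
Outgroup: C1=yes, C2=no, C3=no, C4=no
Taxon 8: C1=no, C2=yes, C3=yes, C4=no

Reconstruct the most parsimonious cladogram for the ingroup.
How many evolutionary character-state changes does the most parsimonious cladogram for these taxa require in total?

4

Character polarity is set by the outgroup: the derived state is whichever differs from the outgroup's state, so for C1 the derived state is 'no', and for the remaining characters it is 'yes'.
Only Taxon 2, Taxon 5, Taxon 8, and Taxon 9 show the derived state 'no' for C1, supporting them as a clade.
C2 (derived state 'yes') is shared by all ingroup taxa — unites the whole ingroup.
Only Taxon 5 and Taxon 8 show the derived state 'yes' for C3, supporting them as a clade.
Only Taxon 2 and Taxon 9 show the derived state 'yes' for C4, supporting them as a clade.
Most parsimonious ingroup topology: (Taxon 4,((Taxon 5,Taxon 8),(Taxon 2,Taxon 9))).
Changes per character on this tree: C1: 1; C2: 1; C3: 1; C4: 1.
Total = 4.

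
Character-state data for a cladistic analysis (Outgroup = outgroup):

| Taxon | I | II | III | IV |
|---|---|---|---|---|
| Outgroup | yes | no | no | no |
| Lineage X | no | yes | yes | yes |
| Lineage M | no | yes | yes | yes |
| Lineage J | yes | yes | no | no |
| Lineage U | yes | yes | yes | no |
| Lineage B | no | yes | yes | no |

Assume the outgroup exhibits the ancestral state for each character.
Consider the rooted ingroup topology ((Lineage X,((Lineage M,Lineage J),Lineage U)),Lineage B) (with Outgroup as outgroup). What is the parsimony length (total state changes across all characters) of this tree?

Map each character onto ((Lineage X,((Lineage M,Lineage J),Lineage U)),Lineage B) (rooted by Outgroup) and count the minimum state changes it requires (Fitch parsimony):
I: 3; II: 1; III: 2; IV: 2.
Total tree length = 8.

8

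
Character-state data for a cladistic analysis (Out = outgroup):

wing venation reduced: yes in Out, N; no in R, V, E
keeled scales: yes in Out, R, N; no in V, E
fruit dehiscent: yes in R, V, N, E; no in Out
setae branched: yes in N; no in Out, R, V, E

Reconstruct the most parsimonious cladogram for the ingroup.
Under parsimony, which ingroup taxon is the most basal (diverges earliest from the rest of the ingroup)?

N

Character polarity is set by the outgroup: the derived state is whichever differs from the outgroup's state, so for wing venation reduced, keeled scales the derived state is 'no', and for the remaining characters it is 'yes'.
wing venation reduced (derived state 'no') is shared by E, R, and V — a synapomorphy uniting that clade.
Only E and V show the derived state 'no' for keeled scales, supporting them as a clade.
All ingroup taxa share the derived state 'yes' for fruit dehiscent; it defines the ingroup but does not resolve relationships within it.
setae branched (derived state 'yes') is unique to N (autapomorphy; uninformative for grouping).
Most parsimonious ingroup topology: ((R,(V,E)),N).
N is sister to the clade containing all other ingroup taxa, so it is the earliest-diverging (most basal) ingroup lineage.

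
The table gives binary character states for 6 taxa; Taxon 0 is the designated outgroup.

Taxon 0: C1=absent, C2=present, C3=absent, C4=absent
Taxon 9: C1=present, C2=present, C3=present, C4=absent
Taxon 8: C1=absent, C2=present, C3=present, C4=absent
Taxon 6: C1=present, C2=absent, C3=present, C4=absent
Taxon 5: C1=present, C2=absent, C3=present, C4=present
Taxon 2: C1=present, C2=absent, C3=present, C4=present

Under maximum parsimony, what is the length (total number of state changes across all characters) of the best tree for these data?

Character polarity is set by the outgroup: the derived state is whichever differs from the outgroup's state, so for C2 the derived state is 'absent', and for the remaining characters it is 'present'.
Only Taxon 2, Taxon 5, Taxon 6, and Taxon 9 show the derived state 'present' for C1, supporting them as a clade.
C2 (derived state 'absent') is shared by Taxon 2, Taxon 5, and Taxon 6 — a synapomorphy uniting that clade.
All ingroup taxa share the derived state 'present' for C3; it defines the ingroup but does not resolve relationships within it.
C4 (derived state 'present') is shared by Taxon 2 and Taxon 5 — a synapomorphy uniting that clade.
Most parsimonious ingroup topology: ((Taxon 9,(Taxon 6,(Taxon 5,Taxon 2))),Taxon 8).
Changes per character on this tree: C1: 1; C2: 1; C3: 1; C4: 1.
Total = 4.

4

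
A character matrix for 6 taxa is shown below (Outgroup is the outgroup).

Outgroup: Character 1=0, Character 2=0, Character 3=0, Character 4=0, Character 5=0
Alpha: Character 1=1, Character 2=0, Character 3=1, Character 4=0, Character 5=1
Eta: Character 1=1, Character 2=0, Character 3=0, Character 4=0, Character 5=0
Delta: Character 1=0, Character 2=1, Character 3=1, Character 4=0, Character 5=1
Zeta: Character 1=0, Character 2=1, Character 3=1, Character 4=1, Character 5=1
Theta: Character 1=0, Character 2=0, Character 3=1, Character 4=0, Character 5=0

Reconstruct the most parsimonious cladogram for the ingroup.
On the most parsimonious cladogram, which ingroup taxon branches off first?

Eta

The outgroup has state '0' for every character, so '1' is the derived state throughout.
Character 1 (state '1') occurs in Alpha and Eta but conflicts with the nesting implied by the other characters — most parsimoniously interpreted as homoplasy.
Character 2: derived state '1' in Delta and Zeta only — synapomorphy for {Delta, Zeta}.
Character 3 (derived state '1') is shared by Alpha, Delta, Theta, and Zeta — a synapomorphy uniting that clade.
Character 4 (derived state '1') is unique to Zeta (autapomorphy; uninformative for grouping).
Character 5 (derived state '1') is shared by Alpha, Delta, and Zeta — a synapomorphy uniting that clade.
Most parsimonious ingroup topology: (((Alpha,(Delta,Zeta)),Theta),Eta).
Eta is sister to the clade containing all other ingroup taxa, so it is the earliest-diverging (most basal) ingroup lineage.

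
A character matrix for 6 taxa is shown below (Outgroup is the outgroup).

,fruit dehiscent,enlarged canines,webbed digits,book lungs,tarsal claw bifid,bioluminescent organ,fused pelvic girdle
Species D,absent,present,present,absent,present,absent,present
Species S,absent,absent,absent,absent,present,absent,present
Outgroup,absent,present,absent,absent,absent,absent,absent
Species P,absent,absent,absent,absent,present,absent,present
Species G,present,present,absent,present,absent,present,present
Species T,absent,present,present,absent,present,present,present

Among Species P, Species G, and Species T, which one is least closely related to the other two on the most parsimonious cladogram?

Species G

Character polarity is set by the outgroup: the derived state is whichever differs from the outgroup's state, so for enlarged canines the derived state is 'absent', and for the remaining characters it is 'present'.
fruit dehiscent: derived state 'present' in Species G only — an autapomorphy, so it tells us nothing about relationships among taxa.
enlarged canines: derived state 'absent' in Species P and Species S only — synapomorphy for {Species P, Species S}.
webbed digits: derived state 'present' in Species D and Species T only — synapomorphy for {Species D, Species T}.
book lungs: derived state 'present' in Species G only — an autapomorphy, so it tells us nothing about relationships among taxa.
tarsal claw bifid (derived state 'present') is shared by Species D, Species P, Species S, and Species T — a synapomorphy uniting that clade.
bioluminescent organ (state 'present') occurs in Species G and Species T but conflicts with the nesting implied by the other characters — most parsimoniously interpreted as homoplasy.
fused pelvic girdle (derived state 'present') is shared by all ingroup taxa — unites the whole ingroup.
Most parsimonious ingroup topology: (((Species S,Species P),(Species T,Species D)),Species G).
Species T and Species P share a more recent common ancestor with each other than either does with Species G, so Species G is the least closely related of the three.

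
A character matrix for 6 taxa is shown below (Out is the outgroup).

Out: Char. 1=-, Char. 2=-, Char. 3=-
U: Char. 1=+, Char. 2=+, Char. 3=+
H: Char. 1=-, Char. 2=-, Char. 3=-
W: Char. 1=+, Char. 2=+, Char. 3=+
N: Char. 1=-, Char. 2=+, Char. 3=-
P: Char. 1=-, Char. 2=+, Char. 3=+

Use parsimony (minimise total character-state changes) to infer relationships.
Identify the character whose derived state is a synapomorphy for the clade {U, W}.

The outgroup has state '-' for every character, so '+' is the derived state throughout.
Char. 1 (derived state '+') is shared by U and W — a synapomorphy uniting that clade.
Char. 2 (derived state '+') is shared by N, P, U, and W — a synapomorphy uniting that clade.
Char. 3 (derived state '+') is shared by P, U, and W — a synapomorphy uniting that clade.
Most parsimonious ingroup topology: ((((U,W),P),N),H).
The clade {U, W} is supported by Char. 1: its derived state '+' occurs in exactly those taxa and in no other taxon (including the outgroup).

Char. 1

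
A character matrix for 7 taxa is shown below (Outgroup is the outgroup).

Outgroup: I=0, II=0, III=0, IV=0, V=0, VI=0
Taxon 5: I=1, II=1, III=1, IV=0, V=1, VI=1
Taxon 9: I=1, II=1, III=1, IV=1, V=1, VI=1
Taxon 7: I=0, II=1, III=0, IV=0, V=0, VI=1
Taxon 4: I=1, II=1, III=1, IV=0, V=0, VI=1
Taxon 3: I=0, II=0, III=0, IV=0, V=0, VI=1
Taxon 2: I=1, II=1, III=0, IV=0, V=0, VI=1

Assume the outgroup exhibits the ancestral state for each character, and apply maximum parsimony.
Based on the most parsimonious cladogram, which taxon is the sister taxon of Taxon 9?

Taxon 5

The outgroup has state '0' for every character, so '1' is the derived state throughout.
Only Taxon 2, Taxon 4, Taxon 5, and Taxon 9 show the derived state '1' for I, supporting them as a clade.
II: derived state '1' in Taxon 2, Taxon 4, Taxon 5, Taxon 7, and Taxon 9 only — synapomorphy for {Taxon 2, Taxon 4, Taxon 5, Taxon 7, Taxon 9}.
Only Taxon 4, Taxon 5, and Taxon 9 show the derived state '1' for III, supporting them as a clade.
IV: derived state '1' in Taxon 9 only — an autapomorphy, so it tells us nothing about relationships among taxa.
Only Taxon 5 and Taxon 9 show the derived state '1' for V, supporting them as a clade.
All ingroup taxa share the derived state '1' for VI; it defines the ingroup but does not resolve relationships within it.
Most parsimonious ingroup topology: (((((Taxon 5,Taxon 9),Taxon 4),Taxon 2),Taxon 7),Taxon 3).
Taxon 9 and Taxon 5 form a cherry on this tree, so they are sister taxa.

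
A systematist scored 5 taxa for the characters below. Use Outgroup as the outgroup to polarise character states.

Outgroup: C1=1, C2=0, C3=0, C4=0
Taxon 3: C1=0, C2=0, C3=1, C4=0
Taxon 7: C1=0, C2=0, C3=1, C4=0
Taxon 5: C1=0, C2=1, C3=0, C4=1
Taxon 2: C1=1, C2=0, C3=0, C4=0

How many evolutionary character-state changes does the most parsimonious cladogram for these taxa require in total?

4

Character polarity is set by the outgroup: the derived state is whichever differs from the outgroup's state, so for C1 the derived state is '0', and for the remaining characters it is '1'.
Only Taxon 3, Taxon 5, and Taxon 7 show the derived state '0' for C1, supporting them as a clade.
C2 (derived state '1') is unique to Taxon 5 (autapomorphy; uninformative for grouping).
C3: derived state '1' in Taxon 3 and Taxon 7 only — synapomorphy for {Taxon 3, Taxon 7}.
C4: derived state '1' in Taxon 5 only — an autapomorphy, so it tells us nothing about relationships among taxa.
Most parsimonious ingroup topology: (((Taxon 3,Taxon 7),Taxon 5),Taxon 2).
Changes per character on this tree: C1: 1; C2: 1; C3: 1; C4: 1.
Total = 4.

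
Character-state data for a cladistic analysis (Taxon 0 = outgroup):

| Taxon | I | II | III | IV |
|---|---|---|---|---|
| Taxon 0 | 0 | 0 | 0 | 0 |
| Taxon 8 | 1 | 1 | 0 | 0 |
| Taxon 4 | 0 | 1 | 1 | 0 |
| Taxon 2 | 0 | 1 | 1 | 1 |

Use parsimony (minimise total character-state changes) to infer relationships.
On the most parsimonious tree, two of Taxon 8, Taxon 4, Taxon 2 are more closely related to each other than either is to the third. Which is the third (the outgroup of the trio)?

Taxon 8

The outgroup has state '0' for every character, so '1' is the derived state throughout.
I: derived state '1' in Taxon 8 only — an autapomorphy, so it tells us nothing about relationships among taxa.
All ingroup taxa share the derived state '1' for II; it defines the ingroup but does not resolve relationships within it.
III: derived state '1' in Taxon 2 and Taxon 4 only — synapomorphy for {Taxon 2, Taxon 4}.
IV (derived state '1') is unique to Taxon 2 (autapomorphy; uninformative for grouping).
Most parsimonious ingroup topology: (Taxon 8,(Taxon 4,Taxon 2)).
Taxon 2 and Taxon 4 share a more recent common ancestor with each other than either does with Taxon 8, so Taxon 8 is the least closely related of the three.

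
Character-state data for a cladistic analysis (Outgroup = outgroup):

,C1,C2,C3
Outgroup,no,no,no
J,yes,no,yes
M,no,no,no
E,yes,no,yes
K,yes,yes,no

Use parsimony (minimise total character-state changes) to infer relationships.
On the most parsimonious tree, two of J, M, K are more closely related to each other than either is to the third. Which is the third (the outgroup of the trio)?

The outgroup has state 'no' for every character, so 'yes' is the derived state throughout.
Only E, J, and K show the derived state 'yes' for C1, supporting them as a clade.
C2 (derived state 'yes') is unique to K (autapomorphy; uninformative for grouping).
C3: derived state 'yes' in E and J only — synapomorphy for {E, J}.
Most parsimonious ingroup topology: (((J,E),K),M).
J and K share a more recent common ancestor with each other than either does with M, so M is the least closely related of the three.

M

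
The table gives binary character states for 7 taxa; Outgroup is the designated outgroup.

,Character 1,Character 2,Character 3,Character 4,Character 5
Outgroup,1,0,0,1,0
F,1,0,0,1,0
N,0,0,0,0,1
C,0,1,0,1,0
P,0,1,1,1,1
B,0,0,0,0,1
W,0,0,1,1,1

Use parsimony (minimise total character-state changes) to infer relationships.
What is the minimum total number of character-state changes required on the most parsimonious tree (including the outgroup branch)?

Character polarity is set by the outgroup: the derived state is whichever differs from the outgroup's state, so for Character 1, Character 4 the derived state is '0', and for the remaining characters it is '1'.
Only B, C, N, P, and W show the derived state '0' for Character 1, supporting them as a clade.
Character 2 groups C and P, which is incompatible with the clades supported by the remaining characters; treating it as convergent (homoplasy) costs fewer steps than any alternative tree.
Character 3: derived state '1' in P and W only — synapomorphy for {P, W}.
Only B and N show the derived state '0' for Character 4, supporting them as a clade.
Only B, N, P, and W show the derived state '1' for Character 5, supporting them as a clade.
Most parsimonious ingroup topology: (F,(((N,B),(P,W)),C)).
Changes per character on this tree: Character 1: 1; Character 2: 2; Character 3: 1; Character 4: 1; Character 5: 1.
Total = 6.

6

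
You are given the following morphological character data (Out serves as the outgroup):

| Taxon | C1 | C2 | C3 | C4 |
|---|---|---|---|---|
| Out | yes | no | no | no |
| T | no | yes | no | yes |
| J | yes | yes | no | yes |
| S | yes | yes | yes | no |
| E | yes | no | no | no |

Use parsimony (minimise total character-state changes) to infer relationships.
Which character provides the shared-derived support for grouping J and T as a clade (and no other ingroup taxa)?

C4

Character polarity is set by the outgroup: the derived state is whichever differs from the outgroup's state, so for C1 the derived state is 'no', and for the remaining characters it is 'yes'.
C1: derived state 'no' in T only — an autapomorphy, so it tells us nothing about relationships among taxa.
Only J, S, and T show the derived state 'yes' for C2, supporting them as a clade.
C3: derived state 'yes' in S only — an autapomorphy, so it tells us nothing about relationships among taxa.
C4: derived state 'yes' in J and T only — synapomorphy for {J, T}.
Most parsimonious ingroup topology: (((T,J),S),E).
The clade {J, T} is supported by C4: its derived state 'yes' occurs in exactly those taxa and in no other taxon (including the outgroup).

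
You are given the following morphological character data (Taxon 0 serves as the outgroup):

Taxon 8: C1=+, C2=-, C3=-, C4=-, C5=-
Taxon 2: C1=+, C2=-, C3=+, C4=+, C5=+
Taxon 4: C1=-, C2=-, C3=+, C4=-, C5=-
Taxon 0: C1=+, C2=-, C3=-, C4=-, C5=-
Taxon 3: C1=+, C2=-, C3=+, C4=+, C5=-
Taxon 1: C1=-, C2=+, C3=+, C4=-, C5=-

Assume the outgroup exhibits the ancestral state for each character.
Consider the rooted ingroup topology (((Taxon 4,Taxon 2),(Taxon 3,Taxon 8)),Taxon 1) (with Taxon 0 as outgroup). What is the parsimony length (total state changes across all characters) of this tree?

8

Map each character onto (((Taxon 4,Taxon 2),(Taxon 3,Taxon 8)),Taxon 1) (rooted by Taxon 0) and count the minimum state changes it requires (Fitch parsimony):
C1: 2; C2: 1; C3: 2; C4: 2; C5: 1.
Total tree length = 8.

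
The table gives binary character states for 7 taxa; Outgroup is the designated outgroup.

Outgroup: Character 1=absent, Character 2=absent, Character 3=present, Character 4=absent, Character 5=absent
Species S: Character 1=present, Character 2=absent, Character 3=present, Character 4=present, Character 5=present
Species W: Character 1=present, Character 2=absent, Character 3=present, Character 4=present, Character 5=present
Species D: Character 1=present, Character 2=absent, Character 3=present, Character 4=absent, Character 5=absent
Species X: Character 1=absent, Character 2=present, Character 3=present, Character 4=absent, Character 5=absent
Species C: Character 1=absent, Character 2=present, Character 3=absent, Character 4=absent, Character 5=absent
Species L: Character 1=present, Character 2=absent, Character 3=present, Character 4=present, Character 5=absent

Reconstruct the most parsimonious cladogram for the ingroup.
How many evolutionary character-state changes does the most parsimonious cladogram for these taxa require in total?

5

Character polarity is set by the outgroup: the derived state is whichever differs from the outgroup's state, so for Character 3 the derived state is 'absent', and for the remaining characters it is 'present'.
Character 1 (derived state 'present') is shared by Species D, Species L, Species S, and Species W — a synapomorphy uniting that clade.
Only Species C and Species X show the derived state 'present' for Character 2, supporting them as a clade.
Character 3: derived state 'absent' in Species C only — an autapomorphy, so it tells us nothing about relationships among taxa.
Character 4 (derived state 'present') is shared by Species L, Species S, and Species W — a synapomorphy uniting that clade.
Only Species S and Species W show the derived state 'present' for Character 5, supporting them as a clade.
Most parsimonious ingroup topology: ((((Species S,Species W),Species L),Species D),(Species X,Species C)).
Changes per character on this tree: Character 1: 1; Character 2: 1; Character 3: 1; Character 4: 1; Character 5: 1.
Total = 5.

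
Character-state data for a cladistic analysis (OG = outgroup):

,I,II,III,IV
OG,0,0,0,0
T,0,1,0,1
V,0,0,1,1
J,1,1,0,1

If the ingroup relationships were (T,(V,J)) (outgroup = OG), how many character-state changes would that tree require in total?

Map each character onto (T,(V,J)) (rooted by OG) and count the minimum state changes it requires (Fitch parsimony):
I: 1; II: 2; III: 1; IV: 1.
Total tree length = 5.

5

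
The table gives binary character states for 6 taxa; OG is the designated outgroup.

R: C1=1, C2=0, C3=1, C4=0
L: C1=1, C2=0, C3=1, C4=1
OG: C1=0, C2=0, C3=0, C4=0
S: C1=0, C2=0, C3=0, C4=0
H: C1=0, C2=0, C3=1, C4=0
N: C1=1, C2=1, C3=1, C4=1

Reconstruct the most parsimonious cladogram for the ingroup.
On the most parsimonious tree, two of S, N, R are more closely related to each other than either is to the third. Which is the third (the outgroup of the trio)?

The outgroup has state '0' for every character, so '1' is the derived state throughout.
Only L, N, and R show the derived state '1' for C1, supporting them as a clade.
C2: derived state '1' in N only — an autapomorphy, so it tells us nothing about relationships among taxa.
Only H, L, N, and R show the derived state '1' for C3, supporting them as a clade.
Only L and N show the derived state '1' for C4, supporting them as a clade.
Most parsimonious ingroup topology: ((((L,N),R),H),S).
R and N share a more recent common ancestor with each other than either does with S, so S is the least closely related of the three.

S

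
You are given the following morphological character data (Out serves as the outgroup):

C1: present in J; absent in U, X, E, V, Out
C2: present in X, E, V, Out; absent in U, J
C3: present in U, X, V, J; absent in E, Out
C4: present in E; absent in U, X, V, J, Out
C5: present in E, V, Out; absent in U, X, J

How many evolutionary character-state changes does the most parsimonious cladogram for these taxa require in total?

Character polarity is set by the outgroup: the derived state is whichever differs from the outgroup's state, so for C2, C5 the derived state is 'absent', and for the remaining characters it is 'present'.
C1 (derived state 'present') is unique to J (autapomorphy; uninformative for grouping).
Only J and U show the derived state 'absent' for C2, supporting them as a clade.
C3 (derived state 'present') is shared by J, U, V, and X — a synapomorphy uniting that clade.
C4: derived state 'present' in E only — an autapomorphy, so it tells us nothing about relationships among taxa.
Only J, U, and X show the derived state 'absent' for C5, supporting them as a clade.
Most parsimonious ingroup topology: ((((J,U),X),V),E).
Changes per character on this tree: C1: 1; C2: 1; C3: 1; C4: 1; C5: 1.
Total = 5.

5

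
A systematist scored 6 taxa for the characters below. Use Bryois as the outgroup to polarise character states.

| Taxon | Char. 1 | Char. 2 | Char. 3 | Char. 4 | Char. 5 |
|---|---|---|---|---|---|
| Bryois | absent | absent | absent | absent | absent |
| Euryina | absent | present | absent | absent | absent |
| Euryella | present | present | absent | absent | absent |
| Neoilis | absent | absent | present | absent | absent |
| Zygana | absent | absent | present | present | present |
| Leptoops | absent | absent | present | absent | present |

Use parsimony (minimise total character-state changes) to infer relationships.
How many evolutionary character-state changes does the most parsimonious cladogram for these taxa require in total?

The outgroup has state 'absent' for every character, so 'present' is the derived state throughout.
Char. 1: derived state 'present' in Euryella only — an autapomorphy, so it tells us nothing about relationships among taxa.
Char. 2: derived state 'present' in Euryella and Euryina only — synapomorphy for {Euryella, Euryina}.
Char. 3 (derived state 'present') is shared by Leptoops, Neoilis, and Zygana — a synapomorphy uniting that clade.
Char. 4: derived state 'present' in Zygana only — an autapomorphy, so it tells us nothing about relationships among taxa.
Char. 5: derived state 'present' in Leptoops and Zygana only — synapomorphy for {Leptoops, Zygana}.
Most parsimonious ingroup topology: ((Euryina,Euryella),(Neoilis,(Zygana,Leptoops))).
Changes per character on this tree: Char. 1: 1; Char. 2: 1; Char. 3: 1; Char. 4: 1; Char. 5: 1.
Total = 5.

5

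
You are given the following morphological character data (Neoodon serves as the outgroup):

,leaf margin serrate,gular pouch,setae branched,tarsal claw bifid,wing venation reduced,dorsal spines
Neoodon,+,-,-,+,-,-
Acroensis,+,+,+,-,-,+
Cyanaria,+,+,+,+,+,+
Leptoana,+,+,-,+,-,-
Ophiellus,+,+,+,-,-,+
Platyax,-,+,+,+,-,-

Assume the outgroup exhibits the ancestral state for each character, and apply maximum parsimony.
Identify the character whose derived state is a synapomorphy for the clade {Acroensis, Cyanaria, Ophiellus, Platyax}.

setae branched

Character polarity is set by the outgroup: the derived state is whichever differs from the outgroup's state, so for leaf margin serrate, tarsal claw bifid the derived state is '-', and for the remaining characters it is '+'.
leaf margin serrate: derived state '-' in Platyax only — an autapomorphy, so it tells us nothing about relationships among taxa.
All ingroup taxa share the derived state '+' for gular pouch; it defines the ingroup but does not resolve relationships within it.
setae branched: derived state '+' in Acroensis, Cyanaria, Ophiellus, and Platyax only — synapomorphy for {Acroensis, Cyanaria, Ophiellus, Platyax}.
tarsal claw bifid: derived state '-' in Acroensis and Ophiellus only — synapomorphy for {Acroensis, Ophiellus}.
wing venation reduced (derived state '+') is unique to Cyanaria (autapomorphy; uninformative for grouping).
dorsal spines (derived state '+') is shared by Acroensis, Cyanaria, and Ophiellus — a synapomorphy uniting that clade.
Most parsimonious ingroup topology: ((((Acroensis,Ophiellus),Cyanaria),Platyax),Leptoana).
The clade {Acroensis, Cyanaria, Ophiellus, Platyax} is supported by setae branched: its derived state '+' occurs in exactly those taxa and in no other taxon (including the outgroup).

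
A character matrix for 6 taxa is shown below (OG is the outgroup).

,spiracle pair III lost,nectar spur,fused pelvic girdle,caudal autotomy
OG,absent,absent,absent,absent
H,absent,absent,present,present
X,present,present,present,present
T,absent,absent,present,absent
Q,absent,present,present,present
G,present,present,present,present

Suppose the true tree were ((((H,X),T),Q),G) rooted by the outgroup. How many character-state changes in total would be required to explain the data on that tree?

8

Map each character onto ((((H,X),T),Q),G) (rooted by OG) and count the minimum state changes it requires (Fitch parsimony):
spiracle pair III lost: 2; nectar spur: 3; fused pelvic girdle: 1; caudal autotomy: 2.
Total tree length = 8.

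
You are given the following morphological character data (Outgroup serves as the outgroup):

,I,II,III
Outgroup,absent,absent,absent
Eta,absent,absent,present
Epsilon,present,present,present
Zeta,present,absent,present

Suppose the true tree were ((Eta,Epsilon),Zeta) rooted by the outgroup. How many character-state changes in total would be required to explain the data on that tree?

4

Map each character onto ((Eta,Epsilon),Zeta) (rooted by Outgroup) and count the minimum state changes it requires (Fitch parsimony):
I: 2; II: 1; III: 1.
Total tree length = 4.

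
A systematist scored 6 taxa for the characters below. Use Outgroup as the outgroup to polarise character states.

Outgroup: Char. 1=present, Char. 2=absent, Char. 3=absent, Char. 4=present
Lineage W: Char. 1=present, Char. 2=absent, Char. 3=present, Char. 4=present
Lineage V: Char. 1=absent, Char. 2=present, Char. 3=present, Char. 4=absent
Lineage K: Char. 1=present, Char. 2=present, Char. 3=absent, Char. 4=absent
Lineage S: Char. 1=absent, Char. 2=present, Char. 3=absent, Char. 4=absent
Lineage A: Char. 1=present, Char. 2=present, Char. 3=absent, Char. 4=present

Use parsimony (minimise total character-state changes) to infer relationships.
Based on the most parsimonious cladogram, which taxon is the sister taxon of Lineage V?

Lineage S

Character polarity is set by the outgroup: the derived state is whichever differs from the outgroup's state, so for Char. 1, Char. 4 the derived state is 'absent', and for the remaining characters it is 'present'.
Char. 1 (derived state 'absent') is shared by Lineage S and Lineage V — a synapomorphy uniting that clade.
Only Lineage A, Lineage K, Lineage S, and Lineage V show the derived state 'present' for Char. 2, supporting them as a clade.
Char. 3 groups Lineage V and Lineage W, which is incompatible with the clades supported by the remaining characters; treating it as convergent (homoplasy) costs fewer steps than any alternative tree.
Char. 4 (derived state 'absent') is shared by Lineage K, Lineage S, and Lineage V — a synapomorphy uniting that clade.
Most parsimonious ingroup topology: (Lineage W,(((Lineage V,Lineage S),Lineage K),Lineage A)).
Lineage V and Lineage S form a cherry on this tree, so they are sister taxa.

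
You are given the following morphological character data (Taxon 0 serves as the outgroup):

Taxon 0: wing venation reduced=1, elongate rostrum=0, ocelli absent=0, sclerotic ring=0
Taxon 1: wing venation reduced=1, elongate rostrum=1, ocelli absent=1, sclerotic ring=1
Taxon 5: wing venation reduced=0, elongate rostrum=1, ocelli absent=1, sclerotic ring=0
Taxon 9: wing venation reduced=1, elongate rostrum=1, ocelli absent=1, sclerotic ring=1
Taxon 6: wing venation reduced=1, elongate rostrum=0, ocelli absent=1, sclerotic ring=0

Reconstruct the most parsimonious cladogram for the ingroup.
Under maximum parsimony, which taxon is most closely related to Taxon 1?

Character polarity is set by the outgroup: the derived state is whichever differs from the outgroup's state, so for wing venation reduced the derived state is '0', and for the remaining characters it is '1'.
wing venation reduced (derived state '0') is unique to Taxon 5 (autapomorphy; uninformative for grouping).
elongate rostrum: derived state '1' in Taxon 1, Taxon 5, and Taxon 9 only — synapomorphy for {Taxon 1, Taxon 5, Taxon 9}.
All ingroup taxa share the derived state '1' for ocelli absent; it defines the ingroup but does not resolve relationships within it.
sclerotic ring: derived state '1' in Taxon 1 and Taxon 9 only — synapomorphy for {Taxon 1, Taxon 9}.
Most parsimonious ingroup topology: (((Taxon 1,Taxon 9),Taxon 5),Taxon 6).
Taxon 1 and Taxon 9 form a cherry on this tree, so they are sister taxa.

Taxon 9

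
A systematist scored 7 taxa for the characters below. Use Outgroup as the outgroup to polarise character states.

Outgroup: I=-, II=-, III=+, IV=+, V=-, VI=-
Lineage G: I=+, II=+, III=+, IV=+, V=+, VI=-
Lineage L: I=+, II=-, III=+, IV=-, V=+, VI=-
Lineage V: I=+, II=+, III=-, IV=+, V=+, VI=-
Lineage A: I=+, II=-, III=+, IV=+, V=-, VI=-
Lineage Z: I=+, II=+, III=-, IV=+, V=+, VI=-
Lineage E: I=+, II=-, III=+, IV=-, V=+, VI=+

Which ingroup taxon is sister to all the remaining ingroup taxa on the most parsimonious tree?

Character polarity is set by the outgroup: the derived state is whichever differs from the outgroup's state, so for III, IV the derived state is '-', and for the remaining characters it is '+'.
All ingroup taxa share the derived state '+' for I; it defines the ingroup but does not resolve relationships within it.
II: derived state '+' in Lineage G, Lineage V, and Lineage Z only — synapomorphy for {Lineage G, Lineage V, Lineage Z}.
Only Lineage V and Lineage Z show the derived state '-' for III, supporting them as a clade.
IV (derived state '-') is shared by Lineage E and Lineage L — a synapomorphy uniting that clade.
V (derived state '+') is shared by Lineage E, Lineage G, Lineage L, Lineage V, and Lineage Z — a synapomorphy uniting that clade.
VI: derived state '+' in Lineage E only — an autapomorphy, so it tells us nothing about relationships among taxa.
Most parsimonious ingroup topology: (((Lineage G,(Lineage V,Lineage Z)),(Lineage L,Lineage E)),Lineage A).
Lineage A is sister to the clade containing all other ingroup taxa, so it is the earliest-diverging (most basal) ingroup lineage.

Lineage A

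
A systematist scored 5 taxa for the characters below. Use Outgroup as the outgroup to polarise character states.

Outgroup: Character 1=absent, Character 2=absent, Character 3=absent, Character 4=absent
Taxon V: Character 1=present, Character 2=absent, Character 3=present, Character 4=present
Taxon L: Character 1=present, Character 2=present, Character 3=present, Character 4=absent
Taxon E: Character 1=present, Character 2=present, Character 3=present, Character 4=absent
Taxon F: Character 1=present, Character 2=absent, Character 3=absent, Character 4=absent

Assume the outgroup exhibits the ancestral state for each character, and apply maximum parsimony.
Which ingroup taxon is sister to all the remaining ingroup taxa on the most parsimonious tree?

The outgroup has state 'absent' for every character, so 'present' is the derived state throughout.
All ingroup taxa share the derived state 'present' for Character 1; it defines the ingroup but does not resolve relationships within it.
Only Taxon E and Taxon L show the derived state 'present' for Character 2, supporting them as a clade.
Only Taxon E, Taxon L, and Taxon V show the derived state 'present' for Character 3, supporting them as a clade.
Character 4 (derived state 'present') is unique to Taxon V (autapomorphy; uninformative for grouping).
Most parsimonious ingroup topology: ((Taxon V,(Taxon L,Taxon E)),Taxon F).
Taxon F is sister to the clade containing all other ingroup taxa, so it is the earliest-diverging (most basal) ingroup lineage.

Taxon F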